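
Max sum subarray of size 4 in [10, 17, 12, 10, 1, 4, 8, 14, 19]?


[0:4]: 49
[1:5]: 40
[2:6]: 27
[3:7]: 23
[4:8]: 27
[5:9]: 45

Max: 49 at [0:4]


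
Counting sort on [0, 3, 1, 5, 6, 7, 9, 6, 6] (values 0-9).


Input: [0, 3, 1, 5, 6, 7, 9, 6, 6]
Counts: [1, 1, 0, 1, 0, 1, 3, 1, 0, 1]

Sorted: [0, 1, 3, 5, 6, 6, 6, 7, 9]


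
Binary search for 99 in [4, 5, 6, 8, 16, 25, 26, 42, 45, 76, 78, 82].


Step 1: lo=0, hi=11, mid=5, val=25
Step 2: lo=6, hi=11, mid=8, val=45
Step 3: lo=9, hi=11, mid=10, val=78
Step 4: lo=11, hi=11, mid=11, val=82

Not found


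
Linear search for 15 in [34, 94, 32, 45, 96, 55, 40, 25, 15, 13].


i=0: 34!=15
i=1: 94!=15
i=2: 32!=15
i=3: 45!=15
i=4: 96!=15
i=5: 55!=15
i=6: 40!=15
i=7: 25!=15
i=8: 15==15 found!

Found at 8, 9 comps


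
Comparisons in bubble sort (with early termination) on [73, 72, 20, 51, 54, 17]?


Algorithm: bubble sort (with early termination)
Input: [73, 72, 20, 51, 54, 17]
Sorted: [17, 20, 51, 54, 72, 73]

15


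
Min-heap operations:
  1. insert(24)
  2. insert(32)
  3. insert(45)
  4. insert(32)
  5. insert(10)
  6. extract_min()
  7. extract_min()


insert(24) -> [24]
insert(32) -> [24, 32]
insert(45) -> [24, 32, 45]
insert(32) -> [24, 32, 45, 32]
insert(10) -> [10, 24, 45, 32, 32]
extract_min()->10, [24, 32, 45, 32]
extract_min()->24, [32, 32, 45]

Final heap: [32, 32, 45]


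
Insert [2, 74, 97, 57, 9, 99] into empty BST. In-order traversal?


Insert 2: root
Insert 74: R from 2
Insert 97: R from 2 -> R from 74
Insert 57: R from 2 -> L from 74
Insert 9: R from 2 -> L from 74 -> L from 57
Insert 99: R from 2 -> R from 74 -> R from 97

In-order: [2, 9, 57, 74, 97, 99]


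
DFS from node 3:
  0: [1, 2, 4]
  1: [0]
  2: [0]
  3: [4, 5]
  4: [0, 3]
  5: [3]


Visit 3, push [5, 4]
Visit 4, push [0]
Visit 0, push [2, 1]
Visit 1, push []
Visit 2, push []
Visit 5, push []

DFS order: [3, 4, 0, 1, 2, 5]


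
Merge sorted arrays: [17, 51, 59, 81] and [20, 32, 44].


Take 17 from A
Take 20 from B
Take 32 from B
Take 44 from B

Merged: [17, 20, 32, 44, 51, 59, 81]


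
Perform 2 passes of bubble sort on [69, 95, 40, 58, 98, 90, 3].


Initial: [69, 95, 40, 58, 98, 90, 3]
Pass 1: [69, 40, 58, 95, 90, 3, 98] (4 swaps)
Pass 2: [40, 58, 69, 90, 3, 95, 98] (4 swaps)

After 2 passes: [40, 58, 69, 90, 3, 95, 98]


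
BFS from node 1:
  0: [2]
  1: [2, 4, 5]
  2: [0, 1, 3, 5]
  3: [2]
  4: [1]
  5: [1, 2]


Visit 1, enqueue [2, 4, 5]
Visit 2, enqueue [0, 3]
Visit 4, enqueue []
Visit 5, enqueue []
Visit 0, enqueue []
Visit 3, enqueue []

BFS order: [1, 2, 4, 5, 0, 3]


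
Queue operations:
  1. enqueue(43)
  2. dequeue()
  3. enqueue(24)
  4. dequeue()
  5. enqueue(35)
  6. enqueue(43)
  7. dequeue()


enqueue(43) -> [43]
dequeue()->43, []
enqueue(24) -> [24]
dequeue()->24, []
enqueue(35) -> [35]
enqueue(43) -> [35, 43]
dequeue()->35, [43]

Final queue: [43]


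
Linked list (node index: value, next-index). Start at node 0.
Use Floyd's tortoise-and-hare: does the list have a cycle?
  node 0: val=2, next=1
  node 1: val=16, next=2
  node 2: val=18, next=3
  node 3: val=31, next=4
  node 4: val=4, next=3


Floyd's tortoise (slow, +1) and hare (fast, +2):
  init: slow=0, fast=0
  step 1: slow=1, fast=2
  step 2: slow=2, fast=4
  step 3: slow=3, fast=4
  step 4: slow=4, fast=4
  slow == fast at node 4: cycle detected

Cycle: yes


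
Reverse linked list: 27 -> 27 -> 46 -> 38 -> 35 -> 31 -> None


Step 1: curr=27, set curr.next=prev(None) | reversed so far: 27
Step 2: curr=27, set curr.next=prev(27) | reversed so far: 27 -> 27
Step 3: curr=46, set curr.next=prev(27) | reversed so far: 46 -> 27 -> 27
Step 4: curr=38, set curr.next=prev(46) | reversed so far: 38 -> 46 -> 27 -> 27
Step 5: curr=35, set curr.next=prev(38) | reversed so far: 35 -> 38 -> 46 -> 27 -> 27
Step 6: curr=31, set curr.next=prev(35) | reversed so far: 31 -> 35 -> 38 -> 46 -> 27 -> 27

31 -> 35 -> 38 -> 46 -> 27 -> 27 -> None


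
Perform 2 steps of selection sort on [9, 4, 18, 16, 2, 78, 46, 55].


Initial: [9, 4, 18, 16, 2, 78, 46, 55]
Step 1: min=2 at 4
  Swap: [2, 4, 18, 16, 9, 78, 46, 55]
Step 2: min=4 at 1
  Swap: [2, 4, 18, 16, 9, 78, 46, 55]

After 2 steps: [2, 4, 18, 16, 9, 78, 46, 55]


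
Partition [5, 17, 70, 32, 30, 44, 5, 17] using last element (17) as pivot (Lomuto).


Pivot: 17
  5 <= 17: advance i (no swap)
  17 <= 17: advance i (no swap)
  5 <= 17: swap -> [5, 17, 5, 32, 30, 44, 70, 17]
Place pivot at 3: [5, 17, 5, 17, 30, 44, 70, 32]

Partitioned: [5, 17, 5, 17, 30, 44, 70, 32]


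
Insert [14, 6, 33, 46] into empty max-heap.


Insert 14: [14]
Insert 6: [14, 6]
Insert 33: [33, 6, 14]
Insert 46: [46, 33, 14, 6]

Final heap: [46, 33, 14, 6]


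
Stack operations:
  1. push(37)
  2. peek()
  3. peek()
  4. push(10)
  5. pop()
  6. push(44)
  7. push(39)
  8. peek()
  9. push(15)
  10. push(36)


push(37) -> [37]
peek()->37
peek()->37
push(10) -> [37, 10]
pop()->10, [37]
push(44) -> [37, 44]
push(39) -> [37, 44, 39]
peek()->39
push(15) -> [37, 44, 39, 15]
push(36) -> [37, 44, 39, 15, 36]

Final stack: [37, 44, 39, 15, 36]


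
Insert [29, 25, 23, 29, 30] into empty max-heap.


Insert 29: [29]
Insert 25: [29, 25]
Insert 23: [29, 25, 23]
Insert 29: [29, 29, 23, 25]
Insert 30: [30, 29, 23, 25, 29]

Final heap: [30, 29, 23, 25, 29]


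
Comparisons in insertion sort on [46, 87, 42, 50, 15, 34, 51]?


Algorithm: insertion sort
Input: [46, 87, 42, 50, 15, 34, 51]
Sorted: [15, 34, 42, 46, 50, 51, 87]

16


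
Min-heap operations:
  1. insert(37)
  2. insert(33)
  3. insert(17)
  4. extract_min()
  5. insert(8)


insert(37) -> [37]
insert(33) -> [33, 37]
insert(17) -> [17, 37, 33]
extract_min()->17, [33, 37]
insert(8) -> [8, 37, 33]

Final heap: [8, 37, 33]


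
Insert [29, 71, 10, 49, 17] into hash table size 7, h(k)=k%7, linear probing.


Insert 29: h=1 -> slot 1
Insert 71: h=1, 1 probes -> slot 2
Insert 10: h=3 -> slot 3
Insert 49: h=0 -> slot 0
Insert 17: h=3, 1 probes -> slot 4

Table: [49, 29, 71, 10, 17, None, None]


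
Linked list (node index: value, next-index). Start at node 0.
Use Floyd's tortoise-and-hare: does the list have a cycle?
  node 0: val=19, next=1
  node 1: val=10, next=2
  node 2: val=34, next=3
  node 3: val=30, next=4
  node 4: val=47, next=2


Floyd's tortoise (slow, +1) and hare (fast, +2):
  init: slow=0, fast=0
  step 1: slow=1, fast=2
  step 2: slow=2, fast=4
  step 3: slow=3, fast=3
  slow == fast at node 3: cycle detected

Cycle: yes


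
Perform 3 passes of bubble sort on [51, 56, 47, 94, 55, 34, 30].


Initial: [51, 56, 47, 94, 55, 34, 30]
Pass 1: [51, 47, 56, 55, 34, 30, 94] (4 swaps)
Pass 2: [47, 51, 55, 34, 30, 56, 94] (4 swaps)
Pass 3: [47, 51, 34, 30, 55, 56, 94] (2 swaps)

After 3 passes: [47, 51, 34, 30, 55, 56, 94]


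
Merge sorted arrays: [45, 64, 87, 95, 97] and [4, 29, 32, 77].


Take 4 from B
Take 29 from B
Take 32 from B
Take 45 from A
Take 64 from A
Take 77 from B

Merged: [4, 29, 32, 45, 64, 77, 87, 95, 97]


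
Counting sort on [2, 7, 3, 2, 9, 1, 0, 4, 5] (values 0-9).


Input: [2, 7, 3, 2, 9, 1, 0, 4, 5]
Counts: [1, 1, 2, 1, 1, 1, 0, 1, 0, 1]

Sorted: [0, 1, 2, 2, 3, 4, 5, 7, 9]


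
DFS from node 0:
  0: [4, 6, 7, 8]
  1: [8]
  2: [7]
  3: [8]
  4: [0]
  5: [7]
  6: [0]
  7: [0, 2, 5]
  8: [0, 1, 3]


Visit 0, push [8, 7, 6, 4]
Visit 4, push []
Visit 6, push []
Visit 7, push [5, 2]
Visit 2, push []
Visit 5, push []
Visit 8, push [3, 1]
Visit 1, push []
Visit 3, push []

DFS order: [0, 4, 6, 7, 2, 5, 8, 1, 3]


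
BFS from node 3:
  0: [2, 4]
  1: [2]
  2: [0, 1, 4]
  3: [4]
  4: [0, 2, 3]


Visit 3, enqueue [4]
Visit 4, enqueue [0, 2]
Visit 0, enqueue []
Visit 2, enqueue [1]
Visit 1, enqueue []

BFS order: [3, 4, 0, 2, 1]


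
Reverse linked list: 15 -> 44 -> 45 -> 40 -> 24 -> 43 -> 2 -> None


Step 1: curr=15, set curr.next=prev(None) | reversed so far: 15
Step 2: curr=44, set curr.next=prev(15) | reversed so far: 44 -> 15
Step 3: curr=45, set curr.next=prev(44) | reversed so far: 45 -> 44 -> 15
Step 4: curr=40, set curr.next=prev(45) | reversed so far: 40 -> 45 -> 44 -> 15
Step 5: curr=24, set curr.next=prev(40) | reversed so far: 24 -> 40 -> 45 -> 44 -> 15
Step 6: curr=43, set curr.next=prev(24) | reversed so far: 43 -> 24 -> 40 -> 45 -> 44 -> 15
Step 7: curr=2, set curr.next=prev(43) | reversed so far: 2 -> 43 -> 24 -> 40 -> 45 -> 44 -> 15

2 -> 43 -> 24 -> 40 -> 45 -> 44 -> 15 -> None


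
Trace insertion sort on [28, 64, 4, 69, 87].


Initial: [28, 64, 4, 69, 87]
Insert 64: [28, 64, 4, 69, 87]
Insert 4: [4, 28, 64, 69, 87]
Insert 69: [4, 28, 64, 69, 87]
Insert 87: [4, 28, 64, 69, 87]

Sorted: [4, 28, 64, 69, 87]


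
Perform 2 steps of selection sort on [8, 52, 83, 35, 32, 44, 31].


Initial: [8, 52, 83, 35, 32, 44, 31]
Step 1: min=8 at 0
  Swap: [8, 52, 83, 35, 32, 44, 31]
Step 2: min=31 at 6
  Swap: [8, 31, 83, 35, 32, 44, 52]

After 2 steps: [8, 31, 83, 35, 32, 44, 52]


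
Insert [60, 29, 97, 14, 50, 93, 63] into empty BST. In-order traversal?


Insert 60: root
Insert 29: L from 60
Insert 97: R from 60
Insert 14: L from 60 -> L from 29
Insert 50: L from 60 -> R from 29
Insert 93: R from 60 -> L from 97
Insert 63: R from 60 -> L from 97 -> L from 93

In-order: [14, 29, 50, 60, 63, 93, 97]


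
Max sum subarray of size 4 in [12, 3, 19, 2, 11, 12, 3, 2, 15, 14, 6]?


[0:4]: 36
[1:5]: 35
[2:6]: 44
[3:7]: 28
[4:8]: 28
[5:9]: 32
[6:10]: 34
[7:11]: 37

Max: 44 at [2:6]


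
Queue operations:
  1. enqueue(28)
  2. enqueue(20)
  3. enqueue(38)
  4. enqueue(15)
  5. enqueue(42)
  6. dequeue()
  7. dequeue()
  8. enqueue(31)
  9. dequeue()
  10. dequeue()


enqueue(28) -> [28]
enqueue(20) -> [28, 20]
enqueue(38) -> [28, 20, 38]
enqueue(15) -> [28, 20, 38, 15]
enqueue(42) -> [28, 20, 38, 15, 42]
dequeue()->28, [20, 38, 15, 42]
dequeue()->20, [38, 15, 42]
enqueue(31) -> [38, 15, 42, 31]
dequeue()->38, [15, 42, 31]
dequeue()->15, [42, 31]

Final queue: [42, 31]


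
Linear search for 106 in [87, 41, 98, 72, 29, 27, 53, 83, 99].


i=0: 87!=106
i=1: 41!=106
i=2: 98!=106
i=3: 72!=106
i=4: 29!=106
i=5: 27!=106
i=6: 53!=106
i=7: 83!=106
i=8: 99!=106

Not found, 9 comps


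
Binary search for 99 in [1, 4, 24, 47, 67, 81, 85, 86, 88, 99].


Step 1: lo=0, hi=9, mid=4, val=67
Step 2: lo=5, hi=9, mid=7, val=86
Step 3: lo=8, hi=9, mid=8, val=88
Step 4: lo=9, hi=9, mid=9, val=99

Found at index 9


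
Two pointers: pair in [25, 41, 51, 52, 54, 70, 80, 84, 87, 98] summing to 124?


lo=0(25)+hi=9(98)=123
lo=1(41)+hi=9(98)=139
lo=1(41)+hi=8(87)=128
lo=1(41)+hi=7(84)=125
lo=1(41)+hi=6(80)=121
lo=2(51)+hi=6(80)=131
lo=2(51)+hi=5(70)=121
lo=3(52)+hi=5(70)=122
lo=4(54)+hi=5(70)=124

Yes: 54+70=124


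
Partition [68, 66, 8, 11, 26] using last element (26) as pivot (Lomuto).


Pivot: 26
  8 <= 26: swap -> [8, 66, 68, 11, 26]
  11 <= 26: swap -> [8, 11, 68, 66, 26]
Place pivot at 2: [8, 11, 26, 66, 68]

Partitioned: [8, 11, 26, 66, 68]


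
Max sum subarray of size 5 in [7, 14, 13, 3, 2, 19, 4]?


[0:5]: 39
[1:6]: 51
[2:7]: 41

Max: 51 at [1:6]


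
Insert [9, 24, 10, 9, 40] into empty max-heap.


Insert 9: [9]
Insert 24: [24, 9]
Insert 10: [24, 9, 10]
Insert 9: [24, 9, 10, 9]
Insert 40: [40, 24, 10, 9, 9]

Final heap: [40, 24, 10, 9, 9]


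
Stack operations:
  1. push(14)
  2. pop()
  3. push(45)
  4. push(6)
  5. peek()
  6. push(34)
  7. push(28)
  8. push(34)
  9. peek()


push(14) -> [14]
pop()->14, []
push(45) -> [45]
push(6) -> [45, 6]
peek()->6
push(34) -> [45, 6, 34]
push(28) -> [45, 6, 34, 28]
push(34) -> [45, 6, 34, 28, 34]
peek()->34

Final stack: [45, 6, 34, 28, 34]


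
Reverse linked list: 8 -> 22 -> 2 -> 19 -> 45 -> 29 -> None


Step 1: curr=8, set curr.next=prev(None) | reversed so far: 8
Step 2: curr=22, set curr.next=prev(8) | reversed so far: 22 -> 8
Step 3: curr=2, set curr.next=prev(22) | reversed so far: 2 -> 22 -> 8
Step 4: curr=19, set curr.next=prev(2) | reversed so far: 19 -> 2 -> 22 -> 8
Step 5: curr=45, set curr.next=prev(19) | reversed so far: 45 -> 19 -> 2 -> 22 -> 8
Step 6: curr=29, set curr.next=prev(45) | reversed so far: 29 -> 45 -> 19 -> 2 -> 22 -> 8

29 -> 45 -> 19 -> 2 -> 22 -> 8 -> None


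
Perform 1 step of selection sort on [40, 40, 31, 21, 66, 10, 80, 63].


Initial: [40, 40, 31, 21, 66, 10, 80, 63]
Step 1: min=10 at 5
  Swap: [10, 40, 31, 21, 66, 40, 80, 63]

After 1 step: [10, 40, 31, 21, 66, 40, 80, 63]


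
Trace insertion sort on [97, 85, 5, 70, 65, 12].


Initial: [97, 85, 5, 70, 65, 12]
Insert 85: [85, 97, 5, 70, 65, 12]
Insert 5: [5, 85, 97, 70, 65, 12]
Insert 70: [5, 70, 85, 97, 65, 12]
Insert 65: [5, 65, 70, 85, 97, 12]
Insert 12: [5, 12, 65, 70, 85, 97]

Sorted: [5, 12, 65, 70, 85, 97]


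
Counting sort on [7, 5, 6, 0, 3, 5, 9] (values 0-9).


Input: [7, 5, 6, 0, 3, 5, 9]
Counts: [1, 0, 0, 1, 0, 2, 1, 1, 0, 1]

Sorted: [0, 3, 5, 5, 6, 7, 9]


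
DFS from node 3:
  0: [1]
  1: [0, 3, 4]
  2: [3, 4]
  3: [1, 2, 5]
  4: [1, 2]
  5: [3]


Visit 3, push [5, 2, 1]
Visit 1, push [4, 0]
Visit 0, push []
Visit 4, push [2]
Visit 2, push []
Visit 5, push []

DFS order: [3, 1, 0, 4, 2, 5]


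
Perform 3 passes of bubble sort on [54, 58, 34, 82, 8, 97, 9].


Initial: [54, 58, 34, 82, 8, 97, 9]
Pass 1: [54, 34, 58, 8, 82, 9, 97] (3 swaps)
Pass 2: [34, 54, 8, 58, 9, 82, 97] (3 swaps)
Pass 3: [34, 8, 54, 9, 58, 82, 97] (2 swaps)

After 3 passes: [34, 8, 54, 9, 58, 82, 97]


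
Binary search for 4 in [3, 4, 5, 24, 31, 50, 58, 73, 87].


Step 1: lo=0, hi=8, mid=4, val=31
Step 2: lo=0, hi=3, mid=1, val=4

Found at index 1


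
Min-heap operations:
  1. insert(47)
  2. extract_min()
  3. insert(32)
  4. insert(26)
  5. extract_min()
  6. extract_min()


insert(47) -> [47]
extract_min()->47, []
insert(32) -> [32]
insert(26) -> [26, 32]
extract_min()->26, [32]
extract_min()->32, []

Final heap: []


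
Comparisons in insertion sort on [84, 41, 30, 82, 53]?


Algorithm: insertion sort
Input: [84, 41, 30, 82, 53]
Sorted: [30, 41, 53, 82, 84]

8


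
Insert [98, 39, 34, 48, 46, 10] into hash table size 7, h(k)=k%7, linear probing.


Insert 98: h=0 -> slot 0
Insert 39: h=4 -> slot 4
Insert 34: h=6 -> slot 6
Insert 48: h=6, 2 probes -> slot 1
Insert 46: h=4, 1 probes -> slot 5
Insert 10: h=3 -> slot 3

Table: [98, 48, None, 10, 39, 46, 34]


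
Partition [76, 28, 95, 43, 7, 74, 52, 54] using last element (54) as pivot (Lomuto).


Pivot: 54
  28 <= 54: swap -> [28, 76, 95, 43, 7, 74, 52, 54]
  43 <= 54: swap -> [28, 43, 95, 76, 7, 74, 52, 54]
  7 <= 54: swap -> [28, 43, 7, 76, 95, 74, 52, 54]
  52 <= 54: swap -> [28, 43, 7, 52, 95, 74, 76, 54]
Place pivot at 4: [28, 43, 7, 52, 54, 74, 76, 95]

Partitioned: [28, 43, 7, 52, 54, 74, 76, 95]


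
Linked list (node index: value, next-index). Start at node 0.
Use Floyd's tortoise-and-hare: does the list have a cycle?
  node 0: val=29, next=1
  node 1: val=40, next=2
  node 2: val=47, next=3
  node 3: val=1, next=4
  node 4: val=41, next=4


Floyd's tortoise (slow, +1) and hare (fast, +2):
  init: slow=0, fast=0
  step 1: slow=1, fast=2
  step 2: slow=2, fast=4
  step 3: slow=3, fast=4
  step 4: slow=4, fast=4
  slow == fast at node 4: cycle detected

Cycle: yes


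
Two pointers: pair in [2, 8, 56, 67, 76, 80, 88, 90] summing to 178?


lo=0(2)+hi=7(90)=92
lo=1(8)+hi=7(90)=98
lo=2(56)+hi=7(90)=146
lo=3(67)+hi=7(90)=157
lo=4(76)+hi=7(90)=166
lo=5(80)+hi=7(90)=170
lo=6(88)+hi=7(90)=178

Yes: 88+90=178


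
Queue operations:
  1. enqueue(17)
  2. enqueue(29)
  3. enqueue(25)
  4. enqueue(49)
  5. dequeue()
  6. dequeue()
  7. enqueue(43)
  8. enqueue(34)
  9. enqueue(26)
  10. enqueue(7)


enqueue(17) -> [17]
enqueue(29) -> [17, 29]
enqueue(25) -> [17, 29, 25]
enqueue(49) -> [17, 29, 25, 49]
dequeue()->17, [29, 25, 49]
dequeue()->29, [25, 49]
enqueue(43) -> [25, 49, 43]
enqueue(34) -> [25, 49, 43, 34]
enqueue(26) -> [25, 49, 43, 34, 26]
enqueue(7) -> [25, 49, 43, 34, 26, 7]

Final queue: [25, 49, 43, 34, 26, 7]


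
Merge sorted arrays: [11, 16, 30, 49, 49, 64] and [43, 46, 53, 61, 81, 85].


Take 11 from A
Take 16 from A
Take 30 from A
Take 43 from B
Take 46 from B
Take 49 from A
Take 49 from A
Take 53 from B
Take 61 from B
Take 64 from A

Merged: [11, 16, 30, 43, 46, 49, 49, 53, 61, 64, 81, 85]


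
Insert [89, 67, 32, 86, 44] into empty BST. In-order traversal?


Insert 89: root
Insert 67: L from 89
Insert 32: L from 89 -> L from 67
Insert 86: L from 89 -> R from 67
Insert 44: L from 89 -> L from 67 -> R from 32

In-order: [32, 44, 67, 86, 89]


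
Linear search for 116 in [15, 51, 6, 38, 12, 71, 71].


i=0: 15!=116
i=1: 51!=116
i=2: 6!=116
i=3: 38!=116
i=4: 12!=116
i=5: 71!=116
i=6: 71!=116

Not found, 7 comps


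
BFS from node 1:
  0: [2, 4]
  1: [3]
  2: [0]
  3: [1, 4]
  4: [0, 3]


Visit 1, enqueue [3]
Visit 3, enqueue [4]
Visit 4, enqueue [0]
Visit 0, enqueue [2]
Visit 2, enqueue []

BFS order: [1, 3, 4, 0, 2]


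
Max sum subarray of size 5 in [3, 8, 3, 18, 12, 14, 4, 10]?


[0:5]: 44
[1:6]: 55
[2:7]: 51
[3:8]: 58

Max: 58 at [3:8]


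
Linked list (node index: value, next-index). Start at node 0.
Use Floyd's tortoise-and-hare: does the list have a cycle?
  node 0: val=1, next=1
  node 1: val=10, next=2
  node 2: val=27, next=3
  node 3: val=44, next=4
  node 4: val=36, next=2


Floyd's tortoise (slow, +1) and hare (fast, +2):
  init: slow=0, fast=0
  step 1: slow=1, fast=2
  step 2: slow=2, fast=4
  step 3: slow=3, fast=3
  slow == fast at node 3: cycle detected

Cycle: yes


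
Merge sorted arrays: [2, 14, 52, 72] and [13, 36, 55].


Take 2 from A
Take 13 from B
Take 14 from A
Take 36 from B
Take 52 from A
Take 55 from B

Merged: [2, 13, 14, 36, 52, 55, 72]


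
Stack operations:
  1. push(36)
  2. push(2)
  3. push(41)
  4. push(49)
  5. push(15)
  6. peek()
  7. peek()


push(36) -> [36]
push(2) -> [36, 2]
push(41) -> [36, 2, 41]
push(49) -> [36, 2, 41, 49]
push(15) -> [36, 2, 41, 49, 15]
peek()->15
peek()->15

Final stack: [36, 2, 41, 49, 15]


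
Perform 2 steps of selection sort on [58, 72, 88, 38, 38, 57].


Initial: [58, 72, 88, 38, 38, 57]
Step 1: min=38 at 3
  Swap: [38, 72, 88, 58, 38, 57]
Step 2: min=38 at 4
  Swap: [38, 38, 88, 58, 72, 57]

After 2 steps: [38, 38, 88, 58, 72, 57]


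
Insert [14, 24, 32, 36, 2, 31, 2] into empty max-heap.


Insert 14: [14]
Insert 24: [24, 14]
Insert 32: [32, 14, 24]
Insert 36: [36, 32, 24, 14]
Insert 2: [36, 32, 24, 14, 2]
Insert 31: [36, 32, 31, 14, 2, 24]
Insert 2: [36, 32, 31, 14, 2, 24, 2]

Final heap: [36, 32, 31, 14, 2, 24, 2]


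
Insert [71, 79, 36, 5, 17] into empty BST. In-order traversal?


Insert 71: root
Insert 79: R from 71
Insert 36: L from 71
Insert 5: L from 71 -> L from 36
Insert 17: L from 71 -> L from 36 -> R from 5

In-order: [5, 17, 36, 71, 79]


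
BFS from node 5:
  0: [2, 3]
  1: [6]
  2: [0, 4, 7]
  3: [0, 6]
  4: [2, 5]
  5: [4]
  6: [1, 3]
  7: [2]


Visit 5, enqueue [4]
Visit 4, enqueue [2]
Visit 2, enqueue [0, 7]
Visit 0, enqueue [3]
Visit 7, enqueue []
Visit 3, enqueue [6]
Visit 6, enqueue [1]
Visit 1, enqueue []

BFS order: [5, 4, 2, 0, 7, 3, 6, 1]


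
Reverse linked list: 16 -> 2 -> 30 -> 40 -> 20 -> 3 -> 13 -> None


Step 1: curr=16, set curr.next=prev(None) | reversed so far: 16
Step 2: curr=2, set curr.next=prev(16) | reversed so far: 2 -> 16
Step 3: curr=30, set curr.next=prev(2) | reversed so far: 30 -> 2 -> 16
Step 4: curr=40, set curr.next=prev(30) | reversed so far: 40 -> 30 -> 2 -> 16
Step 5: curr=20, set curr.next=prev(40) | reversed so far: 20 -> 40 -> 30 -> 2 -> 16
Step 6: curr=3, set curr.next=prev(20) | reversed so far: 3 -> 20 -> 40 -> 30 -> 2 -> 16
Step 7: curr=13, set curr.next=prev(3) | reversed so far: 13 -> 3 -> 20 -> 40 -> 30 -> 2 -> 16

13 -> 3 -> 20 -> 40 -> 30 -> 2 -> 16 -> None


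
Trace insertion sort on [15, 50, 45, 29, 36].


Initial: [15, 50, 45, 29, 36]
Insert 50: [15, 50, 45, 29, 36]
Insert 45: [15, 45, 50, 29, 36]
Insert 29: [15, 29, 45, 50, 36]
Insert 36: [15, 29, 36, 45, 50]

Sorted: [15, 29, 36, 45, 50]


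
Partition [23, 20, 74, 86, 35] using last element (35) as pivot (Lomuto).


Pivot: 35
  23 <= 35: advance i (no swap)
  20 <= 35: advance i (no swap)
Place pivot at 2: [23, 20, 35, 86, 74]

Partitioned: [23, 20, 35, 86, 74]


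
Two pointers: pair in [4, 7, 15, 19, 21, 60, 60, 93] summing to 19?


lo=0(4)+hi=7(93)=97
lo=0(4)+hi=6(60)=64
lo=0(4)+hi=5(60)=64
lo=0(4)+hi=4(21)=25
lo=0(4)+hi=3(19)=23
lo=0(4)+hi=2(15)=19

Yes: 4+15=19


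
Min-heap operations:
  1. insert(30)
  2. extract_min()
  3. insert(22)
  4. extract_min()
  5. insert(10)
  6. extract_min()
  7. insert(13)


insert(30) -> [30]
extract_min()->30, []
insert(22) -> [22]
extract_min()->22, []
insert(10) -> [10]
extract_min()->10, []
insert(13) -> [13]

Final heap: [13]


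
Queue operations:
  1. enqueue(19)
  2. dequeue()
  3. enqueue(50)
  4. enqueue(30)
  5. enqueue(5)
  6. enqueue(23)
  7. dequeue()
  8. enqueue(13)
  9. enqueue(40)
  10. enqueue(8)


enqueue(19) -> [19]
dequeue()->19, []
enqueue(50) -> [50]
enqueue(30) -> [50, 30]
enqueue(5) -> [50, 30, 5]
enqueue(23) -> [50, 30, 5, 23]
dequeue()->50, [30, 5, 23]
enqueue(13) -> [30, 5, 23, 13]
enqueue(40) -> [30, 5, 23, 13, 40]
enqueue(8) -> [30, 5, 23, 13, 40, 8]

Final queue: [30, 5, 23, 13, 40, 8]


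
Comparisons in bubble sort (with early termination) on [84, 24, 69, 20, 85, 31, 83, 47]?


Algorithm: bubble sort (with early termination)
Input: [84, 24, 69, 20, 85, 31, 83, 47]
Sorted: [20, 24, 31, 47, 69, 83, 84, 85]

25


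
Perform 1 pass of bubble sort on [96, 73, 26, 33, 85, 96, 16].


Initial: [96, 73, 26, 33, 85, 96, 16]
Pass 1: [73, 26, 33, 85, 96, 16, 96] (5 swaps)

After 1 pass: [73, 26, 33, 85, 96, 16, 96]


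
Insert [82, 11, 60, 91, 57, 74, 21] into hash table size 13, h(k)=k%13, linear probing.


Insert 82: h=4 -> slot 4
Insert 11: h=11 -> slot 11
Insert 60: h=8 -> slot 8
Insert 91: h=0 -> slot 0
Insert 57: h=5 -> slot 5
Insert 74: h=9 -> slot 9
Insert 21: h=8, 2 probes -> slot 10

Table: [91, None, None, None, 82, 57, None, None, 60, 74, 21, 11, None]


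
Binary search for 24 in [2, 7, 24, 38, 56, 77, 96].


Step 1: lo=0, hi=6, mid=3, val=38
Step 2: lo=0, hi=2, mid=1, val=7
Step 3: lo=2, hi=2, mid=2, val=24

Found at index 2


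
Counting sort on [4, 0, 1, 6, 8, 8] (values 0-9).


Input: [4, 0, 1, 6, 8, 8]
Counts: [1, 1, 0, 0, 1, 0, 1, 0, 2, 0]

Sorted: [0, 1, 4, 6, 8, 8]


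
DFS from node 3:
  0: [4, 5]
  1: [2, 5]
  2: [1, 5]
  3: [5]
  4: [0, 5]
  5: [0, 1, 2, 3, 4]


Visit 3, push [5]
Visit 5, push [4, 2, 1, 0]
Visit 0, push [4]
Visit 4, push []
Visit 1, push [2]
Visit 2, push []

DFS order: [3, 5, 0, 4, 1, 2]


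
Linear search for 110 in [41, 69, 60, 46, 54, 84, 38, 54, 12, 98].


i=0: 41!=110
i=1: 69!=110
i=2: 60!=110
i=3: 46!=110
i=4: 54!=110
i=5: 84!=110
i=6: 38!=110
i=7: 54!=110
i=8: 12!=110
i=9: 98!=110

Not found, 10 comps


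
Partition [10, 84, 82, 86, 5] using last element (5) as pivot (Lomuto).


Pivot: 5
Place pivot at 0: [5, 84, 82, 86, 10]

Partitioned: [5, 84, 82, 86, 10]


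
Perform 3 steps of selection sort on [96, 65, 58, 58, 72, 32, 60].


Initial: [96, 65, 58, 58, 72, 32, 60]
Step 1: min=32 at 5
  Swap: [32, 65, 58, 58, 72, 96, 60]
Step 2: min=58 at 2
  Swap: [32, 58, 65, 58, 72, 96, 60]
Step 3: min=58 at 3
  Swap: [32, 58, 58, 65, 72, 96, 60]

After 3 steps: [32, 58, 58, 65, 72, 96, 60]


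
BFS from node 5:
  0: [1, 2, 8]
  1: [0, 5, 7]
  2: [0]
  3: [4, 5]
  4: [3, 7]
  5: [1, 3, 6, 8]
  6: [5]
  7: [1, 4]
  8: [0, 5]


Visit 5, enqueue [1, 3, 6, 8]
Visit 1, enqueue [0, 7]
Visit 3, enqueue [4]
Visit 6, enqueue []
Visit 8, enqueue []
Visit 0, enqueue [2]
Visit 7, enqueue []
Visit 4, enqueue []
Visit 2, enqueue []

BFS order: [5, 1, 3, 6, 8, 0, 7, 4, 2]


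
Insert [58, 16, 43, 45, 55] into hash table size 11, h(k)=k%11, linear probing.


Insert 58: h=3 -> slot 3
Insert 16: h=5 -> slot 5
Insert 43: h=10 -> slot 10
Insert 45: h=1 -> slot 1
Insert 55: h=0 -> slot 0

Table: [55, 45, None, 58, None, 16, None, None, None, None, 43]


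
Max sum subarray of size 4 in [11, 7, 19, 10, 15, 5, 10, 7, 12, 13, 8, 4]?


[0:4]: 47
[1:5]: 51
[2:6]: 49
[3:7]: 40
[4:8]: 37
[5:9]: 34
[6:10]: 42
[7:11]: 40
[8:12]: 37

Max: 51 at [1:5]


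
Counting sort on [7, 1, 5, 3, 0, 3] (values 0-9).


Input: [7, 1, 5, 3, 0, 3]
Counts: [1, 1, 0, 2, 0, 1, 0, 1, 0, 0]

Sorted: [0, 1, 3, 3, 5, 7]


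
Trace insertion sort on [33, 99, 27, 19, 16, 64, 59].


Initial: [33, 99, 27, 19, 16, 64, 59]
Insert 99: [33, 99, 27, 19, 16, 64, 59]
Insert 27: [27, 33, 99, 19, 16, 64, 59]
Insert 19: [19, 27, 33, 99, 16, 64, 59]
Insert 16: [16, 19, 27, 33, 99, 64, 59]
Insert 64: [16, 19, 27, 33, 64, 99, 59]
Insert 59: [16, 19, 27, 33, 59, 64, 99]

Sorted: [16, 19, 27, 33, 59, 64, 99]


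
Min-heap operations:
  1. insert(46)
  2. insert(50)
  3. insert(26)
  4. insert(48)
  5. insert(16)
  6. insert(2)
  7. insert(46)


insert(46) -> [46]
insert(50) -> [46, 50]
insert(26) -> [26, 50, 46]
insert(48) -> [26, 48, 46, 50]
insert(16) -> [16, 26, 46, 50, 48]
insert(2) -> [2, 26, 16, 50, 48, 46]
insert(46) -> [2, 26, 16, 50, 48, 46, 46]

Final heap: [2, 26, 16, 50, 48, 46, 46]


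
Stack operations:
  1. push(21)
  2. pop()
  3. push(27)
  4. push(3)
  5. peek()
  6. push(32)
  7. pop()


push(21) -> [21]
pop()->21, []
push(27) -> [27]
push(3) -> [27, 3]
peek()->3
push(32) -> [27, 3, 32]
pop()->32, [27, 3]

Final stack: [27, 3]


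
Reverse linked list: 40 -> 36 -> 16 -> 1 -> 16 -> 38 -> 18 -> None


Step 1: curr=40, set curr.next=prev(None) | reversed so far: 40
Step 2: curr=36, set curr.next=prev(40) | reversed so far: 36 -> 40
Step 3: curr=16, set curr.next=prev(36) | reversed so far: 16 -> 36 -> 40
Step 4: curr=1, set curr.next=prev(16) | reversed so far: 1 -> 16 -> 36 -> 40
Step 5: curr=16, set curr.next=prev(1) | reversed so far: 16 -> 1 -> 16 -> 36 -> 40
Step 6: curr=38, set curr.next=prev(16) | reversed so far: 38 -> 16 -> 1 -> 16 -> 36 -> 40
Step 7: curr=18, set curr.next=prev(38) | reversed so far: 18 -> 38 -> 16 -> 1 -> 16 -> 36 -> 40

18 -> 38 -> 16 -> 1 -> 16 -> 36 -> 40 -> None


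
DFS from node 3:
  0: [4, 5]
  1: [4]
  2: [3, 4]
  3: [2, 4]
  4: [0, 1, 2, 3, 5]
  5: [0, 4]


Visit 3, push [4, 2]
Visit 2, push [4]
Visit 4, push [5, 1, 0]
Visit 0, push [5]
Visit 5, push []
Visit 1, push []

DFS order: [3, 2, 4, 0, 5, 1]


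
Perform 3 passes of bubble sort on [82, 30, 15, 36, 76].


Initial: [82, 30, 15, 36, 76]
Pass 1: [30, 15, 36, 76, 82] (4 swaps)
Pass 2: [15, 30, 36, 76, 82] (1 swaps)
Pass 3: [15, 30, 36, 76, 82] (0 swaps)

After 3 passes: [15, 30, 36, 76, 82]


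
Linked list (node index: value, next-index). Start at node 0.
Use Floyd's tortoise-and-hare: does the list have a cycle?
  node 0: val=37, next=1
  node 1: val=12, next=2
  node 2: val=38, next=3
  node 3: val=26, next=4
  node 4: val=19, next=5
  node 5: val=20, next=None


Floyd's tortoise (slow, +1) and hare (fast, +2):
  init: slow=0, fast=0
  step 1: slow=1, fast=2
  step 2: slow=2, fast=4
  step 3: fast 4->5->None, no cycle

Cycle: no


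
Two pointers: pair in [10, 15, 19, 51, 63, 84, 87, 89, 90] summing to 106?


lo=0(10)+hi=8(90)=100
lo=1(15)+hi=8(90)=105
lo=2(19)+hi=8(90)=109
lo=2(19)+hi=7(89)=108
lo=2(19)+hi=6(87)=106

Yes: 19+87=106


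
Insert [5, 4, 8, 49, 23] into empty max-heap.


Insert 5: [5]
Insert 4: [5, 4]
Insert 8: [8, 4, 5]
Insert 49: [49, 8, 5, 4]
Insert 23: [49, 23, 5, 4, 8]

Final heap: [49, 23, 5, 4, 8]


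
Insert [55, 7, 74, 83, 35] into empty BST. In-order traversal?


Insert 55: root
Insert 7: L from 55
Insert 74: R from 55
Insert 83: R from 55 -> R from 74
Insert 35: L from 55 -> R from 7

In-order: [7, 35, 55, 74, 83]


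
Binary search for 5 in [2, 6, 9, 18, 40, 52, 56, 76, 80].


Step 1: lo=0, hi=8, mid=4, val=40
Step 2: lo=0, hi=3, mid=1, val=6
Step 3: lo=0, hi=0, mid=0, val=2

Not found


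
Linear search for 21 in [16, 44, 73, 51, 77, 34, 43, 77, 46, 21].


i=0: 16!=21
i=1: 44!=21
i=2: 73!=21
i=3: 51!=21
i=4: 77!=21
i=5: 34!=21
i=6: 43!=21
i=7: 77!=21
i=8: 46!=21
i=9: 21==21 found!

Found at 9, 10 comps


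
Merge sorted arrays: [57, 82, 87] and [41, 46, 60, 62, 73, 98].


Take 41 from B
Take 46 from B
Take 57 from A
Take 60 from B
Take 62 from B
Take 73 from B
Take 82 from A
Take 87 from A

Merged: [41, 46, 57, 60, 62, 73, 82, 87, 98]


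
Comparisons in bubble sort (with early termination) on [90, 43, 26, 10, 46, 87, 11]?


Algorithm: bubble sort (with early termination)
Input: [90, 43, 26, 10, 46, 87, 11]
Sorted: [10, 11, 26, 43, 46, 87, 90]

21


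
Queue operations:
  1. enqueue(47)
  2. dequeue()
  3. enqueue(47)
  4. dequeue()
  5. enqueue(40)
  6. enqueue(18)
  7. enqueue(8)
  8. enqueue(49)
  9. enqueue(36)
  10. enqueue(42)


enqueue(47) -> [47]
dequeue()->47, []
enqueue(47) -> [47]
dequeue()->47, []
enqueue(40) -> [40]
enqueue(18) -> [40, 18]
enqueue(8) -> [40, 18, 8]
enqueue(49) -> [40, 18, 8, 49]
enqueue(36) -> [40, 18, 8, 49, 36]
enqueue(42) -> [40, 18, 8, 49, 36, 42]

Final queue: [40, 18, 8, 49, 36, 42]


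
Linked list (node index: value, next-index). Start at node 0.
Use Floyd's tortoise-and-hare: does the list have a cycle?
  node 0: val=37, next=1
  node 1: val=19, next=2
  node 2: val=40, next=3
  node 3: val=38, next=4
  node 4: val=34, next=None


Floyd's tortoise (slow, +1) and hare (fast, +2):
  init: slow=0, fast=0
  step 1: slow=1, fast=2
  step 2: slow=2, fast=4
  step 3: fast -> None, no cycle

Cycle: no


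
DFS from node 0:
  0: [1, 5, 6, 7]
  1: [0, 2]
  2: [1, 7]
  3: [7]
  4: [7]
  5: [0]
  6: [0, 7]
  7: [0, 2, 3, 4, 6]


Visit 0, push [7, 6, 5, 1]
Visit 1, push [2]
Visit 2, push [7]
Visit 7, push [6, 4, 3]
Visit 3, push []
Visit 4, push []
Visit 6, push []
Visit 5, push []

DFS order: [0, 1, 2, 7, 3, 4, 6, 5]


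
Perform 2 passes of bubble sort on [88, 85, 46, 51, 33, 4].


Initial: [88, 85, 46, 51, 33, 4]
Pass 1: [85, 46, 51, 33, 4, 88] (5 swaps)
Pass 2: [46, 51, 33, 4, 85, 88] (4 swaps)

After 2 passes: [46, 51, 33, 4, 85, 88]


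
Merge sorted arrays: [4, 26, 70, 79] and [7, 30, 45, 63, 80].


Take 4 from A
Take 7 from B
Take 26 from A
Take 30 from B
Take 45 from B
Take 63 from B
Take 70 from A
Take 79 from A

Merged: [4, 7, 26, 30, 45, 63, 70, 79, 80]


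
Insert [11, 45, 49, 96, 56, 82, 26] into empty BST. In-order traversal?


Insert 11: root
Insert 45: R from 11
Insert 49: R from 11 -> R from 45
Insert 96: R from 11 -> R from 45 -> R from 49
Insert 56: R from 11 -> R from 45 -> R from 49 -> L from 96
Insert 82: R from 11 -> R from 45 -> R from 49 -> L from 96 -> R from 56
Insert 26: R from 11 -> L from 45

In-order: [11, 26, 45, 49, 56, 82, 96]


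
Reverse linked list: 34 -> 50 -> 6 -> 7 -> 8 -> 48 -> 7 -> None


Step 1: curr=34, set curr.next=prev(None) | reversed so far: 34
Step 2: curr=50, set curr.next=prev(34) | reversed so far: 50 -> 34
Step 3: curr=6, set curr.next=prev(50) | reversed so far: 6 -> 50 -> 34
Step 4: curr=7, set curr.next=prev(6) | reversed so far: 7 -> 6 -> 50 -> 34
Step 5: curr=8, set curr.next=prev(7) | reversed so far: 8 -> 7 -> 6 -> 50 -> 34
Step 6: curr=48, set curr.next=prev(8) | reversed so far: 48 -> 8 -> 7 -> 6 -> 50 -> 34
Step 7: curr=7, set curr.next=prev(48) | reversed so far: 7 -> 48 -> 8 -> 7 -> 6 -> 50 -> 34

7 -> 48 -> 8 -> 7 -> 6 -> 50 -> 34 -> None


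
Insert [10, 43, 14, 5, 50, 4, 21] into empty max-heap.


Insert 10: [10]
Insert 43: [43, 10]
Insert 14: [43, 10, 14]
Insert 5: [43, 10, 14, 5]
Insert 50: [50, 43, 14, 5, 10]
Insert 4: [50, 43, 14, 5, 10, 4]
Insert 21: [50, 43, 21, 5, 10, 4, 14]

Final heap: [50, 43, 21, 5, 10, 4, 14]


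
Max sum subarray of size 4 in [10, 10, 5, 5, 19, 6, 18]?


[0:4]: 30
[1:5]: 39
[2:6]: 35
[3:7]: 48

Max: 48 at [3:7]


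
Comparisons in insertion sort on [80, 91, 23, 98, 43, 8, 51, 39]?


Algorithm: insertion sort
Input: [80, 91, 23, 98, 43, 8, 51, 39]
Sorted: [8, 23, 39, 43, 51, 80, 91, 98]

23


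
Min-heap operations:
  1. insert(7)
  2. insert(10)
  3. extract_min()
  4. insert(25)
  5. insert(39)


insert(7) -> [7]
insert(10) -> [7, 10]
extract_min()->7, [10]
insert(25) -> [10, 25]
insert(39) -> [10, 25, 39]

Final heap: [10, 25, 39]


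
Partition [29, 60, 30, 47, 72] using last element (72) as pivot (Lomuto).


Pivot: 72
  29 <= 72: advance i (no swap)
  60 <= 72: advance i (no swap)
  30 <= 72: advance i (no swap)
  47 <= 72: advance i (no swap)
Place pivot at 4: [29, 60, 30, 47, 72]

Partitioned: [29, 60, 30, 47, 72]


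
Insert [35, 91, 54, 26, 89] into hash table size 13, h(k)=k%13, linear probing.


Insert 35: h=9 -> slot 9
Insert 91: h=0 -> slot 0
Insert 54: h=2 -> slot 2
Insert 26: h=0, 1 probes -> slot 1
Insert 89: h=11 -> slot 11

Table: [91, 26, 54, None, None, None, None, None, None, 35, None, 89, None]


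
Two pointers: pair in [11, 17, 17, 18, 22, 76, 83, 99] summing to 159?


lo=0(11)+hi=7(99)=110
lo=1(17)+hi=7(99)=116
lo=2(17)+hi=7(99)=116
lo=3(18)+hi=7(99)=117
lo=4(22)+hi=7(99)=121
lo=5(76)+hi=7(99)=175
lo=5(76)+hi=6(83)=159

Yes: 76+83=159


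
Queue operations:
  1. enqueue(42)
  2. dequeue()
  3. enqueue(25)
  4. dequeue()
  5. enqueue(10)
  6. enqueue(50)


enqueue(42) -> [42]
dequeue()->42, []
enqueue(25) -> [25]
dequeue()->25, []
enqueue(10) -> [10]
enqueue(50) -> [10, 50]

Final queue: [10, 50]


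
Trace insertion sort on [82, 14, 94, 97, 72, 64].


Initial: [82, 14, 94, 97, 72, 64]
Insert 14: [14, 82, 94, 97, 72, 64]
Insert 94: [14, 82, 94, 97, 72, 64]
Insert 97: [14, 82, 94, 97, 72, 64]
Insert 72: [14, 72, 82, 94, 97, 64]
Insert 64: [14, 64, 72, 82, 94, 97]

Sorted: [14, 64, 72, 82, 94, 97]


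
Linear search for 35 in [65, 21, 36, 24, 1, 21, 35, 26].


i=0: 65!=35
i=1: 21!=35
i=2: 36!=35
i=3: 24!=35
i=4: 1!=35
i=5: 21!=35
i=6: 35==35 found!

Found at 6, 7 comps


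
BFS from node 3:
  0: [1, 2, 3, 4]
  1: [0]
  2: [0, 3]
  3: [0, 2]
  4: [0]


Visit 3, enqueue [0, 2]
Visit 0, enqueue [1, 4]
Visit 2, enqueue []
Visit 1, enqueue []
Visit 4, enqueue []

BFS order: [3, 0, 2, 1, 4]


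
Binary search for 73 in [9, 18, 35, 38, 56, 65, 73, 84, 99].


Step 1: lo=0, hi=8, mid=4, val=56
Step 2: lo=5, hi=8, mid=6, val=73

Found at index 6


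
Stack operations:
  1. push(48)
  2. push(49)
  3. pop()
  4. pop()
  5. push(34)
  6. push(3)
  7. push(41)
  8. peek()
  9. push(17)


push(48) -> [48]
push(49) -> [48, 49]
pop()->49, [48]
pop()->48, []
push(34) -> [34]
push(3) -> [34, 3]
push(41) -> [34, 3, 41]
peek()->41
push(17) -> [34, 3, 41, 17]

Final stack: [34, 3, 41, 17]


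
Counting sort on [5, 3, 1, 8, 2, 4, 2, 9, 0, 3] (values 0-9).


Input: [5, 3, 1, 8, 2, 4, 2, 9, 0, 3]
Counts: [1, 1, 2, 2, 1, 1, 0, 0, 1, 1]

Sorted: [0, 1, 2, 2, 3, 3, 4, 5, 8, 9]


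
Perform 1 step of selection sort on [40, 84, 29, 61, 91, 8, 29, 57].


Initial: [40, 84, 29, 61, 91, 8, 29, 57]
Step 1: min=8 at 5
  Swap: [8, 84, 29, 61, 91, 40, 29, 57]

After 1 step: [8, 84, 29, 61, 91, 40, 29, 57]


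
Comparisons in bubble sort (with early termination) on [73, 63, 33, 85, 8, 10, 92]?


Algorithm: bubble sort (with early termination)
Input: [73, 63, 33, 85, 8, 10, 92]
Sorted: [8, 10, 33, 63, 73, 85, 92]

20


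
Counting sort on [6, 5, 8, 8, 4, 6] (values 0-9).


Input: [6, 5, 8, 8, 4, 6]
Counts: [0, 0, 0, 0, 1, 1, 2, 0, 2, 0]

Sorted: [4, 5, 6, 6, 8, 8]


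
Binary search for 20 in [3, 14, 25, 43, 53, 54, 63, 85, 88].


Step 1: lo=0, hi=8, mid=4, val=53
Step 2: lo=0, hi=3, mid=1, val=14
Step 3: lo=2, hi=3, mid=2, val=25

Not found


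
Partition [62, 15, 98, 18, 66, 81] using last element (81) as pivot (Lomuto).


Pivot: 81
  62 <= 81: advance i (no swap)
  15 <= 81: advance i (no swap)
  18 <= 81: swap -> [62, 15, 18, 98, 66, 81]
  66 <= 81: swap -> [62, 15, 18, 66, 98, 81]
Place pivot at 4: [62, 15, 18, 66, 81, 98]

Partitioned: [62, 15, 18, 66, 81, 98]


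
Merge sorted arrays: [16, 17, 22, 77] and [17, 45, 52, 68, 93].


Take 16 from A
Take 17 from A
Take 17 from B
Take 22 from A
Take 45 from B
Take 52 from B
Take 68 from B
Take 77 from A

Merged: [16, 17, 17, 22, 45, 52, 68, 77, 93]


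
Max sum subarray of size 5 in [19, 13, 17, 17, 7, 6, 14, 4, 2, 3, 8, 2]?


[0:5]: 73
[1:6]: 60
[2:7]: 61
[3:8]: 48
[4:9]: 33
[5:10]: 29
[6:11]: 31
[7:12]: 19

Max: 73 at [0:5]


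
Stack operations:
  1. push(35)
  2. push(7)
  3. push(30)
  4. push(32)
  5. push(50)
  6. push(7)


push(35) -> [35]
push(7) -> [35, 7]
push(30) -> [35, 7, 30]
push(32) -> [35, 7, 30, 32]
push(50) -> [35, 7, 30, 32, 50]
push(7) -> [35, 7, 30, 32, 50, 7]

Final stack: [35, 7, 30, 32, 50, 7]


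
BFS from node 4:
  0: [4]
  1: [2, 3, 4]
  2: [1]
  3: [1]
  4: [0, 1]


Visit 4, enqueue [0, 1]
Visit 0, enqueue []
Visit 1, enqueue [2, 3]
Visit 2, enqueue []
Visit 3, enqueue []

BFS order: [4, 0, 1, 2, 3]


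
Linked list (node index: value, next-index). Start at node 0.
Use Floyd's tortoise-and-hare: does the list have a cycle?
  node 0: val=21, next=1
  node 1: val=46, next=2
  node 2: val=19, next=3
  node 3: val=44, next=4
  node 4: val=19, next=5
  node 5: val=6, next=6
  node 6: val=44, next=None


Floyd's tortoise (slow, +1) and hare (fast, +2):
  init: slow=0, fast=0
  step 1: slow=1, fast=2
  step 2: slow=2, fast=4
  step 3: slow=3, fast=6
  step 4: fast -> None, no cycle

Cycle: no


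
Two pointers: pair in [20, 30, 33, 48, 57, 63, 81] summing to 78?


lo=0(20)+hi=6(81)=101
lo=0(20)+hi=5(63)=83
lo=0(20)+hi=4(57)=77
lo=1(30)+hi=4(57)=87
lo=1(30)+hi=3(48)=78

Yes: 30+48=78


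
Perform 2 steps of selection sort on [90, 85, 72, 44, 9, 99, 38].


Initial: [90, 85, 72, 44, 9, 99, 38]
Step 1: min=9 at 4
  Swap: [9, 85, 72, 44, 90, 99, 38]
Step 2: min=38 at 6
  Swap: [9, 38, 72, 44, 90, 99, 85]

After 2 steps: [9, 38, 72, 44, 90, 99, 85]


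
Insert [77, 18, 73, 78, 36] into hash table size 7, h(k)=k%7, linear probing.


Insert 77: h=0 -> slot 0
Insert 18: h=4 -> slot 4
Insert 73: h=3 -> slot 3
Insert 78: h=1 -> slot 1
Insert 36: h=1, 1 probes -> slot 2

Table: [77, 78, 36, 73, 18, None, None]


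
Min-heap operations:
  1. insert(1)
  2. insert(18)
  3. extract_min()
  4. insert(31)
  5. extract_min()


insert(1) -> [1]
insert(18) -> [1, 18]
extract_min()->1, [18]
insert(31) -> [18, 31]
extract_min()->18, [31]

Final heap: [31]


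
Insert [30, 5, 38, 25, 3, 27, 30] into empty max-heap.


Insert 30: [30]
Insert 5: [30, 5]
Insert 38: [38, 5, 30]
Insert 25: [38, 25, 30, 5]
Insert 3: [38, 25, 30, 5, 3]
Insert 27: [38, 25, 30, 5, 3, 27]
Insert 30: [38, 25, 30, 5, 3, 27, 30]

Final heap: [38, 25, 30, 5, 3, 27, 30]


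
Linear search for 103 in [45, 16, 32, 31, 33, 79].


i=0: 45!=103
i=1: 16!=103
i=2: 32!=103
i=3: 31!=103
i=4: 33!=103
i=5: 79!=103

Not found, 6 comps


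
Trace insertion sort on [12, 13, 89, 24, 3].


Initial: [12, 13, 89, 24, 3]
Insert 13: [12, 13, 89, 24, 3]
Insert 89: [12, 13, 89, 24, 3]
Insert 24: [12, 13, 24, 89, 3]
Insert 3: [3, 12, 13, 24, 89]

Sorted: [3, 12, 13, 24, 89]


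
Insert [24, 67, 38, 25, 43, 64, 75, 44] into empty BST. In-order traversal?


Insert 24: root
Insert 67: R from 24
Insert 38: R from 24 -> L from 67
Insert 25: R from 24 -> L from 67 -> L from 38
Insert 43: R from 24 -> L from 67 -> R from 38
Insert 64: R from 24 -> L from 67 -> R from 38 -> R from 43
Insert 75: R from 24 -> R from 67
Insert 44: R from 24 -> L from 67 -> R from 38 -> R from 43 -> L from 64

In-order: [24, 25, 38, 43, 44, 64, 67, 75]


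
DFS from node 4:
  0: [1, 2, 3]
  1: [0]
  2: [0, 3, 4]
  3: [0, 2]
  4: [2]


Visit 4, push [2]
Visit 2, push [3, 0]
Visit 0, push [3, 1]
Visit 1, push []
Visit 3, push []

DFS order: [4, 2, 0, 1, 3]


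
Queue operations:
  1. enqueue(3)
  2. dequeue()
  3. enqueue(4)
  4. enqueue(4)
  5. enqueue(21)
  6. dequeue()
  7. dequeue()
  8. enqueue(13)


enqueue(3) -> [3]
dequeue()->3, []
enqueue(4) -> [4]
enqueue(4) -> [4, 4]
enqueue(21) -> [4, 4, 21]
dequeue()->4, [4, 21]
dequeue()->4, [21]
enqueue(13) -> [21, 13]

Final queue: [21, 13]
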